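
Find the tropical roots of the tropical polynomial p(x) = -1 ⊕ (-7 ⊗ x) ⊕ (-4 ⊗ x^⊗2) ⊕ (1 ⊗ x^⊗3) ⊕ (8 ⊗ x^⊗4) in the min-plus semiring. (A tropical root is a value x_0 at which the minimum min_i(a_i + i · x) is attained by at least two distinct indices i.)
Roots: {-7, -5, -3, 6}

Each tropical root is a break point of the lower envelope of the lines y = a_i + i · x (there are 5 lines, with slopes 0, 1, ..., 4). Only the lines that attain the minimum somewhere contribute to roots; other lines are dominated. Here the surviving (envelope) indices are i = 4, i = 3, i = 2, i = 1, i = 0.
Intersections between consecutive envelope lines give the roots: for adjacent envelope indices i < j the intersection is x = (a_i − a_j) / (j − i). Reading off the sorted break points: {-7, -5, -3, 6}.
Verification: at each break x_0, at least two indices attain the minimum of min_i(a_i + i · x_0).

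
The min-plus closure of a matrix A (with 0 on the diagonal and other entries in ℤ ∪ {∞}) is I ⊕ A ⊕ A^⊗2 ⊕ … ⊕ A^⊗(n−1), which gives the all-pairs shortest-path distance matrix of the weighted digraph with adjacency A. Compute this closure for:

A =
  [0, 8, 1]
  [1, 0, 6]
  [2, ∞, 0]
Closure =
  [0, 8, 1]
  [1, 0, 2]
  [2, 10, 0]

This is the Floyd-Warshall all-pairs shortest-path computation. For each intermediate vertex k = 0, 1, …, 2, update dist[i][j] ← min(dist[i][j], dist[i][k] + dist[k][j]). The final matrix gives, for each (i, j), the minimum total weight of any directed path from i to j (possibly empty when i = j).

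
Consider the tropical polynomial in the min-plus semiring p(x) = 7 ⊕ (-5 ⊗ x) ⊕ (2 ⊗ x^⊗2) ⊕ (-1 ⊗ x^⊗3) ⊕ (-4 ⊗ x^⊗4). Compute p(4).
p(4) = -1

A tropical monomial a ⊗ x^⊗i evaluates to a + i · x. Evaluating each term at x = 4:
  Term 0 contributes 7 + 0 · 4 = 7
  Term 1 contributes -5 + 1 · 4 = -1
  Term 2 contributes 2 + 2 · 4 = 10
  Term 3 contributes -1 + 3 · 4 = 11
  Term 4 contributes -4 + 4 · 4 = 12
p(4) = ⊕ of these = min[7, -1, 10, 11, 12] = -1.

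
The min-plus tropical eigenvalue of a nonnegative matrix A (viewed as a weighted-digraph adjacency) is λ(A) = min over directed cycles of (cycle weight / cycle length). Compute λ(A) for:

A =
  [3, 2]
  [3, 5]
λ(A) = 5/2

Enumerate directed cycles and compute their means (weight / length). Sample:
  cycle 0 → 0: weight = 3, length = 1, mean = 3/1 ≈ 3.000
  cycle 1 → 1: weight = 5, length = 1, mean = 5/1 ≈ 5.000
  cycle 0 → 1 → 0: weight = 5, length = 2, mean = 5/2 ≈ 2.500
  cycle 1 → 0 → 1: weight = 5, length = 2, mean = 5/2 ≈ 2.500
Minimum mean = 2.500, attained e.g. along the cycle 0 → 1 → 0 with weight 5 and length 2. So λ(A) = 5/2 = 5/2.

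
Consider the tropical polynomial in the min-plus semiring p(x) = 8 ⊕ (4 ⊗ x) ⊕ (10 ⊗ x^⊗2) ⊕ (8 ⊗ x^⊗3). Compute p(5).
p(5) = 8

A tropical monomial a ⊗ x^⊗i evaluates to a + i · x. Evaluating each term at x = 5:
  Term 0 contributes 8 + 0 · 5 = 8
  Term 1 contributes 4 + 1 · 5 = 9
  Term 2 contributes 10 + 2 · 5 = 20
  Term 3 contributes 8 + 3 · 5 = 23
p(5) = ⊕ of these = min[8, 9, 20, 23] = 8.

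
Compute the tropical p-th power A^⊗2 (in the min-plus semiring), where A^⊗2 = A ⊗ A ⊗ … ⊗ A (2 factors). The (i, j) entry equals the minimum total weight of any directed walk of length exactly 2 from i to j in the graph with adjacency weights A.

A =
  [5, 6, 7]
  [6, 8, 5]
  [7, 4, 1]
A^⊗2 =
  [10, 11, 8]
  [11, 9, 6]
  [8, 5, 2]

Each entry (A^⊗2)_ij equals the minimum over all length-2 walks i = v_0 → v_1 → … → v_2 = j of Σ_t A[v_t][v_{t+1}]. For example, for (i, j) = (0, 2) we minimise over 3 possible intermediate vertex sequences; the minimum is 8, attained along the walk 0 → 2 → 2.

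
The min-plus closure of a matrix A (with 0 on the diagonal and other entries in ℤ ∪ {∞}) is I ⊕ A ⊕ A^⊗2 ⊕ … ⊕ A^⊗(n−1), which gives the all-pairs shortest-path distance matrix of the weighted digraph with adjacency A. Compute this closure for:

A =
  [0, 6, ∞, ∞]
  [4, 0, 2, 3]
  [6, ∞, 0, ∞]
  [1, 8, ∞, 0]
Closure =
  [0, 6, 8, 9]
  [4, 0, 2, 3]
  [6, 12, 0, 15]
  [1, 7, 9, 0]

This is the Floyd-Warshall all-pairs shortest-path computation. For each intermediate vertex k = 0, 1, …, 3, update dist[i][j] ← min(dist[i][j], dist[i][k] + dist[k][j]). The final matrix gives, for each (i, j), the minimum total weight of any directed path from i to j (possibly empty when i = j).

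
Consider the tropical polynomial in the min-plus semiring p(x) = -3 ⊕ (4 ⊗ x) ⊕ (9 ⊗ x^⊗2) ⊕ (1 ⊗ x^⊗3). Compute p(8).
p(8) = -3

A tropical monomial a ⊗ x^⊗i evaluates to a + i · x. Evaluating each term at x = 8:
  Term 0 contributes -3 + 0 · 8 = -3
  Term 1 contributes 4 + 1 · 8 = 12
  Term 2 contributes 9 + 2 · 8 = 25
  Term 3 contributes 1 + 3 · 8 = 25
p(8) = ⊕ of these = min[-3, 12, 25, 25] = -3.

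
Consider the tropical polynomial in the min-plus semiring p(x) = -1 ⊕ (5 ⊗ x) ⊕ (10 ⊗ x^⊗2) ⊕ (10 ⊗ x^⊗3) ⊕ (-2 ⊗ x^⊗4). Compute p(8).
p(8) = -1

A tropical monomial a ⊗ x^⊗i evaluates to a + i · x. Evaluating each term at x = 8:
  Term 0 contributes -1 + 0 · 8 = -1
  Term 1 contributes 5 + 1 · 8 = 13
  Term 2 contributes 10 + 2 · 8 = 26
  Term 3 contributes 10 + 3 · 8 = 34
  Term 4 contributes -2 + 4 · 8 = 30
p(8) = ⊕ of these = min[-1, 13, 26, 34, 30] = -1.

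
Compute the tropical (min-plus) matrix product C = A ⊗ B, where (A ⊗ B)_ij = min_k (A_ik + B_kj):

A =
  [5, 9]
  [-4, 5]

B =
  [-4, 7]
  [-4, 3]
A ⊗ B =
  [1, 12]
  [-8, 3]

Apply the min-plus product entry-by-entry:
  C[0][0] = min over k of (A[0][0] + B[0][0] = 5 + -4 = 1, A[0][1] + B[1][0] = 9 + -4 = 5) = 1 (attained at k = 0)
  C[0][1] = min over k of (A[0][0] + B[0][1] = 5 + 7 = 12, A[0][1] + B[1][1] = 9 + 3 = 12) = 12 (attained at k = 0)
  C[1][0] = min over k of (A[1][0] + B[0][0] = -4 + -4 = -8, A[1][1] + B[1][0] = 5 + -4 = 1) = -8 (attained at k = 0)
  C[1][1] = min over k of (A[1][0] + B[0][1] = -4 + 7 = 3, A[1][1] + B[1][1] = 5 + 3 = 8) = 3 (attained at k = 0)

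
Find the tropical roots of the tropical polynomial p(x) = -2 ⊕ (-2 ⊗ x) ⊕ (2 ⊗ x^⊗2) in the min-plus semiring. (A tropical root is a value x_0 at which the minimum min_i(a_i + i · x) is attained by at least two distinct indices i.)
Roots: {-4, 0}

Each tropical root is a break point of the lower envelope of the lines y = a_i + i · x (there are 3 lines, with slopes 0, 1, ..., 2). Only the lines that attain the minimum somewhere contribute to roots; other lines are dominated. Here the surviving (envelope) indices are i = 2, i = 1, i = 0.
Intersections between consecutive envelope lines give the roots: for adjacent envelope indices i < j the intersection is x = (a_i − a_j) / (j − i). Reading off the sorted break points: {-4, 0}.
Verification: at each break x_0, at least two indices attain the minimum of min_i(a_i + i · x_0).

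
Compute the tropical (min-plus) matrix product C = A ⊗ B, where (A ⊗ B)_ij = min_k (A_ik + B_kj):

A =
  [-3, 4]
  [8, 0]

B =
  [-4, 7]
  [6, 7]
A ⊗ B =
  [-7, 4]
  [4, 7]

Apply the min-plus product entry-by-entry:
  C[0][0] = min over k of (A[0][0] + B[0][0] = -3 + -4 = -7, A[0][1] + B[1][0] = 4 + 6 = 10) = -7 (attained at k = 0)
  C[0][1] = min over k of (A[0][0] + B[0][1] = -3 + 7 = 4, A[0][1] + B[1][1] = 4 + 7 = 11) = 4 (attained at k = 0)
  C[1][0] = min over k of (A[1][0] + B[0][0] = 8 + -4 = 4, A[1][1] + B[1][0] = 0 + 6 = 6) = 4 (attained at k = 0)
  C[1][1] = min over k of (A[1][0] + B[0][1] = 8 + 7 = 15, A[1][1] + B[1][1] = 0 + 7 = 7) = 7 (attained at k = 1)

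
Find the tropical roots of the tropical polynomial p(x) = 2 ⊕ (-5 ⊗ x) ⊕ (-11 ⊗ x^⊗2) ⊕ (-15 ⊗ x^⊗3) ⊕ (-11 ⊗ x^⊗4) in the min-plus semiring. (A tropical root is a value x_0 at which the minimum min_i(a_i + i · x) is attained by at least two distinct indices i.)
Roots: {-4, 4, 6, 7}

Each tropical root is a break point of the lower envelope of the lines y = a_i + i · x (there are 5 lines, with slopes 0, 1, ..., 4). Only the lines that attain the minimum somewhere contribute to roots; other lines are dominated. Here the surviving (envelope) indices are i = 4, i = 3, i = 2, i = 1, i = 0.
Intersections between consecutive envelope lines give the roots: for adjacent envelope indices i < j the intersection is x = (a_i − a_j) / (j − i). Reading off the sorted break points: {-4, 4, 6, 7}.
Verification: at each break x_0, at least two indices attain the minimum of min_i(a_i + i · x_0).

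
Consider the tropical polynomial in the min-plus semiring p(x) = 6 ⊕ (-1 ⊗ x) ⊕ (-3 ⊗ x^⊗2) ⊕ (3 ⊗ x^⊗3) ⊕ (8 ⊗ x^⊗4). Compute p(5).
p(5) = 4

A tropical monomial a ⊗ x^⊗i evaluates to a + i · x. Evaluating each term at x = 5:
  Term 0 contributes 6 + 0 · 5 = 6
  Term 1 contributes -1 + 1 · 5 = 4
  Term 2 contributes -3 + 2 · 5 = 7
  Term 3 contributes 3 + 3 · 5 = 18
  Term 4 contributes 8 + 4 · 5 = 28
p(5) = ⊕ of these = min[6, 4, 7, 18, 28] = 4.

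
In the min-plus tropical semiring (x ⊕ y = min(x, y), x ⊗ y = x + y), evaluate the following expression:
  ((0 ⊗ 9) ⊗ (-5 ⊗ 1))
((0 ⊗ 9) ⊗ (-5 ⊗ 1)) = 5

Expand innermost to outermost. Recall ⊕ takes the minimum of its arguments and ⊗ takes their sum. Working out the expression ((0 ⊗ 9) ⊗ (-5 ⊗ 1)) gives 5.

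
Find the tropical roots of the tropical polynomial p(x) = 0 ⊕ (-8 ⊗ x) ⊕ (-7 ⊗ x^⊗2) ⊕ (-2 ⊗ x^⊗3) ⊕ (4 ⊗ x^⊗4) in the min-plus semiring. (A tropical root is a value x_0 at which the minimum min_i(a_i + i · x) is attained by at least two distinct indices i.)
Roots: {-6, -5, -1, 8}

Each tropical root is a break point of the lower envelope of the lines y = a_i + i · x (there are 5 lines, with slopes 0, 1, ..., 4). Only the lines that attain the minimum somewhere contribute to roots; other lines are dominated. Here the surviving (envelope) indices are i = 4, i = 3, i = 2, i = 1, i = 0.
Intersections between consecutive envelope lines give the roots: for adjacent envelope indices i < j the intersection is x = (a_i − a_j) / (j − i). Reading off the sorted break points: {-6, -5, -1, 8}.
Verification: at each break x_0, at least two indices attain the minimum of min_i(a_i + i · x_0).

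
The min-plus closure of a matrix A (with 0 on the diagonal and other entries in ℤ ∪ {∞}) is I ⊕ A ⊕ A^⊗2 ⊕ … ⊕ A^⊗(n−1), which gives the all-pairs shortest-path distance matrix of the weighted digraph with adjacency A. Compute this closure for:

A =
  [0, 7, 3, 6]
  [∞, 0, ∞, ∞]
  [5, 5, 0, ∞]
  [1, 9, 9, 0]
Closure =
  [0, 7, 3, 6]
  [∞, 0, ∞, ∞]
  [5, 5, 0, 11]
  [1, 8, 4, 0]

This is the Floyd-Warshall all-pairs shortest-path computation. For each intermediate vertex k = 0, 1, …, 3, update dist[i][j] ← min(dist[i][j], dist[i][k] + dist[k][j]). The final matrix gives, for each (i, j), the minimum total weight of any directed path from i to j (possibly empty when i = j).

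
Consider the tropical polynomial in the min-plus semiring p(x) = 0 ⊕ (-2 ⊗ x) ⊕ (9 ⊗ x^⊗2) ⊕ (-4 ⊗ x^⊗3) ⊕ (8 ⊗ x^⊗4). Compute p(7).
p(7) = 0

A tropical monomial a ⊗ x^⊗i evaluates to a + i · x. Evaluating each term at x = 7:
  Term 0 contributes 0 + 0 · 7 = 0
  Term 1 contributes -2 + 1 · 7 = 5
  Term 2 contributes 9 + 2 · 7 = 23
  Term 3 contributes -4 + 3 · 7 = 17
  Term 4 contributes 8 + 4 · 7 = 36
p(7) = ⊕ of these = min[0, 5, 23, 17, 36] = 0.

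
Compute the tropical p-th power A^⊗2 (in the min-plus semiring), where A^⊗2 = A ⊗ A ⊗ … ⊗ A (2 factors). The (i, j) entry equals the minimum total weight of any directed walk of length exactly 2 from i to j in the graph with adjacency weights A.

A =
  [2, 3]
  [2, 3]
A^⊗2 =
  [4, 5]
  [4, 5]

Each entry (A^⊗2)_ij equals the minimum over all length-2 walks i = v_0 → v_1 → … → v_2 = j of Σ_t A[v_t][v_{t+1}]. For example, for (i, j) = (0, 1) we minimise over 2 possible intermediate vertex sequences; the minimum is 5, attained along the walk 0 → 0 → 1.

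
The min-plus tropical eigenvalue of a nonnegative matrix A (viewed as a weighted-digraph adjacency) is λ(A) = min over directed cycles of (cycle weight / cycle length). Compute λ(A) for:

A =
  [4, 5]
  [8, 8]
λ(A) = 4

Enumerate directed cycles and compute their means (weight / length). Sample:
  cycle 0 → 0: weight = 4, length = 1, mean = 4/1 ≈ 4.000
  cycle 1 → 1: weight = 8, length = 1, mean = 8/1 ≈ 8.000
  cycle 0 → 1 → 0: weight = 13, length = 2, mean = 13/2 ≈ 6.500
  cycle 1 → 0 → 1: weight = 13, length = 2, mean = 13/2 ≈ 6.500
Minimum mean = 4.000, attained e.g. along the cycle 0 → 0 with weight 4 and length 1. So λ(A) = 4/1 = 4.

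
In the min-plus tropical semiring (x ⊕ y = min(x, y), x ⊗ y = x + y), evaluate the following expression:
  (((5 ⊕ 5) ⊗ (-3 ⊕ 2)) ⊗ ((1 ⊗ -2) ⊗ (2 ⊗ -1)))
(((5 ⊕ 5) ⊗ (-3 ⊕ 2)) ⊗ ((1 ⊗ -2) ⊗ (2 ⊗ -1))) = 2

Expand innermost to outermost. Recall ⊕ takes the minimum of its arguments and ⊗ takes their sum. Working out the expression (((5 ⊕ 5) ⊗ (-3 ⊕ 2)) ⊗ ((1 ⊗ -2) ⊗ (2 ⊗ -1))) gives 2.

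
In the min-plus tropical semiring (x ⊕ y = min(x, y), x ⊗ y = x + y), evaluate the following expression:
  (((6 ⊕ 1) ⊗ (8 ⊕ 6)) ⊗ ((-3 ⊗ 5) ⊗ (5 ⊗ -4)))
(((6 ⊕ 1) ⊗ (8 ⊕ 6)) ⊗ ((-3 ⊗ 5) ⊗ (5 ⊗ -4))) = 10

Expand innermost to outermost. Recall ⊕ takes the minimum of its arguments and ⊗ takes their sum. Working out the expression (((6 ⊕ 1) ⊗ (8 ⊕ 6)) ⊗ ((-3 ⊗ 5) ⊗ (5 ⊗ -4))) gives 10.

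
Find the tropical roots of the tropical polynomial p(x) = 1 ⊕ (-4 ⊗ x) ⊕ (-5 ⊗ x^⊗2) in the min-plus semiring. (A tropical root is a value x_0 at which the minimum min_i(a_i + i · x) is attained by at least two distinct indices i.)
Roots: {1, 5}

Each tropical root is a break point of the lower envelope of the lines y = a_i + i · x (there are 3 lines, with slopes 0, 1, ..., 2). Only the lines that attain the minimum somewhere contribute to roots; other lines are dominated. Here the surviving (envelope) indices are i = 2, i = 1, i = 0.
Intersections between consecutive envelope lines give the roots: for adjacent envelope indices i < j the intersection is x = (a_i − a_j) / (j − i). Reading off the sorted break points: {1, 5}.
Verification: at each break x_0, at least two indices attain the minimum of min_i(a_i + i · x_0).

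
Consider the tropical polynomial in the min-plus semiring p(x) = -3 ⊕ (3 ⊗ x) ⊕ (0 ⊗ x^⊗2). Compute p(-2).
p(-2) = -4

A tropical monomial a ⊗ x^⊗i evaluates to a + i · x. Evaluating each term at x = -2:
  Term 0 contributes -3 + 0 · -2 = -3
  Term 1 contributes 3 + 1 · -2 = 1
  Term 2 contributes 0 + 2 · -2 = -4
p(-2) = ⊕ of these = min[-3, 1, -4] = -4.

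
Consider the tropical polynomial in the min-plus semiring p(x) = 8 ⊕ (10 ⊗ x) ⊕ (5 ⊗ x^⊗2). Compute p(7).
p(7) = 8

A tropical monomial a ⊗ x^⊗i evaluates to a + i · x. Evaluating each term at x = 7:
  Term 0 contributes 8 + 0 · 7 = 8
  Term 1 contributes 10 + 1 · 7 = 17
  Term 2 contributes 5 + 2 · 7 = 19
p(7) = ⊕ of these = min[8, 17, 19] = 8.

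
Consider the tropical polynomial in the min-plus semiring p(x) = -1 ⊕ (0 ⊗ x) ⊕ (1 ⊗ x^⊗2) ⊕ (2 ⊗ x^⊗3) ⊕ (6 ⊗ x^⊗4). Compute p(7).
p(7) = -1

A tropical monomial a ⊗ x^⊗i evaluates to a + i · x. Evaluating each term at x = 7:
  Term 0 contributes -1 + 0 · 7 = -1
  Term 1 contributes 0 + 1 · 7 = 7
  Term 2 contributes 1 + 2 · 7 = 15
  Term 3 contributes 2 + 3 · 7 = 23
  Term 4 contributes 6 + 4 · 7 = 34
p(7) = ⊕ of these = min[-1, 7, 15, 23, 34] = -1.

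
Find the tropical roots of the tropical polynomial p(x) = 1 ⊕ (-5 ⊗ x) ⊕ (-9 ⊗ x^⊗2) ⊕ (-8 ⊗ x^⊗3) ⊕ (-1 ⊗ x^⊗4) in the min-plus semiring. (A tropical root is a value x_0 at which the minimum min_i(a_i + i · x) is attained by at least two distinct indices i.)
Roots: {-7, -1, 4, 6}

Each tropical root is a break point of the lower envelope of the lines y = a_i + i · x (there are 5 lines, with slopes 0, 1, ..., 4). Only the lines that attain the minimum somewhere contribute to roots; other lines are dominated. Here the surviving (envelope) indices are i = 4, i = 3, i = 2, i = 1, i = 0.
Intersections between consecutive envelope lines give the roots: for adjacent envelope indices i < j the intersection is x = (a_i − a_j) / (j − i). Reading off the sorted break points: {-7, -1, 4, 6}.
Verification: at each break x_0, at least two indices attain the minimum of min_i(a_i + i · x_0).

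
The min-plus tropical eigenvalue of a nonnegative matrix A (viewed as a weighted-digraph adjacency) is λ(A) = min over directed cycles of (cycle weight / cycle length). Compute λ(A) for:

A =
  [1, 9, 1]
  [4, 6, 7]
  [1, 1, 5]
λ(A) = 1

Enumerate directed cycles and compute their means (weight / length). Sample:
  cycle 0 → 0: weight = 1, length = 1, mean = 1/1 ≈ 1.000
  cycle 1 → 1: weight = 6, length = 1, mean = 6/1 ≈ 6.000
  cycle 2 → 2: weight = 5, length = 1, mean = 5/1 ≈ 5.000
  cycle 0 → 1 → 0: weight = 13, length = 2, mean = 13/2 ≈ 6.500
  cycle 0 → 2 → 0: weight = 2, length = 2, mean = 2/2 ≈ 1.000
  cycle 1 → 0 → 1: weight = 13, length = 2, mean = 13/2 ≈ 6.500
Minimum mean = 1.000, attained e.g. along the cycle 0 → 0 with weight 1 and length 1. So λ(A) = 1/1 = 1.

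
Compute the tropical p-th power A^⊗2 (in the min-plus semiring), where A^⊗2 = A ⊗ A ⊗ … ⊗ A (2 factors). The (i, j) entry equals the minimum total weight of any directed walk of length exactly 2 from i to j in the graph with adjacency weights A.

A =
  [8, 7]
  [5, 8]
A^⊗2 =
  [12, 15]
  [13, 12]

Each entry (A^⊗2)_ij equals the minimum over all length-2 walks i = v_0 → v_1 → … → v_2 = j of Σ_t A[v_t][v_{t+1}]. For example, for (i, j) = (0, 1) we minimise over 2 possible intermediate vertex sequences; the minimum is 15, attained along the walk 0 → 0 → 1.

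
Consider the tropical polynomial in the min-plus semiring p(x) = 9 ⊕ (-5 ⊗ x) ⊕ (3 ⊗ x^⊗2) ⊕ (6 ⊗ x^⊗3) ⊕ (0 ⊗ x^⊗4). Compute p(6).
p(6) = 1

A tropical monomial a ⊗ x^⊗i evaluates to a + i · x. Evaluating each term at x = 6:
  Term 0 contributes 9 + 0 · 6 = 9
  Term 1 contributes -5 + 1 · 6 = 1
  Term 2 contributes 3 + 2 · 6 = 15
  Term 3 contributes 6 + 3 · 6 = 24
  Term 4 contributes 0 + 4 · 6 = 24
p(6) = ⊕ of these = min[9, 1, 15, 24, 24] = 1.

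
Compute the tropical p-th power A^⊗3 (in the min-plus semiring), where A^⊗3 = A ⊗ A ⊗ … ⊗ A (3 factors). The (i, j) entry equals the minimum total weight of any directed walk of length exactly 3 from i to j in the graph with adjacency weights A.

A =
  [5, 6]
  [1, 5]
A^⊗3 =
  [12, 13]
  [8, 12]

Each entry (A^⊗3)_ij equals the minimum over all length-3 walks i = v_0 → v_1 → … → v_3 = j of Σ_t A[v_t][v_{t+1}]. For example, for (i, j) = (0, 1) we minimise over 4 possible intermediate vertex sequences; the minimum is 13, attained along the walk 0 → 1 → 0 → 1.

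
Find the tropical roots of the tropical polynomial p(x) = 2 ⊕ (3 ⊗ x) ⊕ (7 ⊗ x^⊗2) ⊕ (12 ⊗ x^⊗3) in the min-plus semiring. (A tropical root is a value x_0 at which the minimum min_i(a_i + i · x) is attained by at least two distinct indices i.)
Roots: {-5, -4, -1}

Each tropical root is a break point of the lower envelope of the lines y = a_i + i · x (there are 4 lines, with slopes 0, 1, ..., 3). Only the lines that attain the minimum somewhere contribute to roots; other lines are dominated. Here the surviving (envelope) indices are i = 3, i = 2, i = 1, i = 0.
Intersections between consecutive envelope lines give the roots: for adjacent envelope indices i < j the intersection is x = (a_i − a_j) / (j − i). Reading off the sorted break points: {-5, -4, -1}.
Verification: at each break x_0, at least two indices attain the minimum of min_i(a_i + i · x_0).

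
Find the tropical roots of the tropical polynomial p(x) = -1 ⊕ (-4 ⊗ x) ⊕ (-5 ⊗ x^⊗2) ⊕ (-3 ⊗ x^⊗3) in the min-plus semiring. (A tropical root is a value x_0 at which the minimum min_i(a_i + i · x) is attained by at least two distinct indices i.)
Roots: {-2, 1, 3}

Each tropical root is a break point of the lower envelope of the lines y = a_i + i · x (there are 4 lines, with slopes 0, 1, ..., 3). Only the lines that attain the minimum somewhere contribute to roots; other lines are dominated. Here the surviving (envelope) indices are i = 3, i = 2, i = 1, i = 0.
Intersections between consecutive envelope lines give the roots: for adjacent envelope indices i < j the intersection is x = (a_i − a_j) / (j − i). Reading off the sorted break points: {-2, 1, 3}.
Verification: at each break x_0, at least two indices attain the minimum of min_i(a_i + i · x_0).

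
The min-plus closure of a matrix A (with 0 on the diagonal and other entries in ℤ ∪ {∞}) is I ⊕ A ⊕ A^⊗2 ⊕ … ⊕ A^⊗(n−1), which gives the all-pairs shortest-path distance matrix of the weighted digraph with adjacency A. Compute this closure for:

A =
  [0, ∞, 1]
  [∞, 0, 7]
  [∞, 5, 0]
Closure =
  [0, 6, 1]
  [∞, 0, 7]
  [∞, 5, 0]

This is the Floyd-Warshall all-pairs shortest-path computation. For each intermediate vertex k = 0, 1, …, 2, update dist[i][j] ← min(dist[i][j], dist[i][k] + dist[k][j]). The final matrix gives, for each (i, j), the minimum total weight of any directed path from i to j (possibly empty when i = j).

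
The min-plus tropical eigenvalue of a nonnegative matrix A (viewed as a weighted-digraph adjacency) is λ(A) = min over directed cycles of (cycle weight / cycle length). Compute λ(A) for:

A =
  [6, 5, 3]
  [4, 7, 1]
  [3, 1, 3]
λ(A) = 1

Enumerate directed cycles and compute their means (weight / length). Sample:
  cycle 0 → 0: weight = 6, length = 1, mean = 6/1 ≈ 6.000
  cycle 1 → 1: weight = 7, length = 1, mean = 7/1 ≈ 7.000
  cycle 2 → 2: weight = 3, length = 1, mean = 3/1 ≈ 3.000
  cycle 0 → 1 → 0: weight = 9, length = 2, mean = 9/2 ≈ 4.500
  cycle 0 → 2 → 0: weight = 6, length = 2, mean = 6/2 ≈ 3.000
  cycle 1 → 0 → 1: weight = 9, length = 2, mean = 9/2 ≈ 4.500
Minimum mean = 1.000, attained e.g. along the cycle 1 → 2 → 1 with weight 2 and length 2. So λ(A) = 2/2 = 1.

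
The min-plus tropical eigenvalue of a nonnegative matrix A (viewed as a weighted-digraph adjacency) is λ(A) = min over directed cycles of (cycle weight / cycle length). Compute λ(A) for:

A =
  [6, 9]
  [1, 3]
λ(A) = 3

Enumerate directed cycles and compute their means (weight / length). Sample:
  cycle 0 → 0: weight = 6, length = 1, mean = 6/1 ≈ 6.000
  cycle 1 → 1: weight = 3, length = 1, mean = 3/1 ≈ 3.000
  cycle 0 → 1 → 0: weight = 10, length = 2, mean = 10/2 ≈ 5.000
  cycle 1 → 0 → 1: weight = 10, length = 2, mean = 10/2 ≈ 5.000
Minimum mean = 3.000, attained e.g. along the cycle 1 → 1 with weight 3 and length 1. So λ(A) = 3/1 = 3.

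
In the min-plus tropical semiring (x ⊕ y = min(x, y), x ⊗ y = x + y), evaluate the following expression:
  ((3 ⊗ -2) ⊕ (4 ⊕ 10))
((3 ⊗ -2) ⊕ (4 ⊕ 10)) = 1

Expand innermost to outermost. Recall ⊕ takes the minimum of its arguments and ⊗ takes their sum. Working out the expression ((3 ⊗ -2) ⊕ (4 ⊕ 10)) gives 1.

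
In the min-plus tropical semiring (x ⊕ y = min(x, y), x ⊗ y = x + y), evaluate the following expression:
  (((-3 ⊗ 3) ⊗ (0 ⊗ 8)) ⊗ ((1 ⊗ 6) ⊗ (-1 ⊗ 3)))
(((-3 ⊗ 3) ⊗ (0 ⊗ 8)) ⊗ ((1 ⊗ 6) ⊗ (-1 ⊗ 3))) = 17

Expand innermost to outermost. Recall ⊕ takes the minimum of its arguments and ⊗ takes their sum. Working out the expression (((-3 ⊗ 3) ⊗ (0 ⊗ 8)) ⊗ ((1 ⊗ 6) ⊗ (-1 ⊗ 3))) gives 17.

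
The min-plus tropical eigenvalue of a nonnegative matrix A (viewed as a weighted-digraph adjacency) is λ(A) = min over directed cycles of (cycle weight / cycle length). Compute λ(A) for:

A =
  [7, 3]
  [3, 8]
λ(A) = 3

Enumerate directed cycles and compute their means (weight / length). Sample:
  cycle 0 → 0: weight = 7, length = 1, mean = 7/1 ≈ 7.000
  cycle 1 → 1: weight = 8, length = 1, mean = 8/1 ≈ 8.000
  cycle 0 → 1 → 0: weight = 6, length = 2, mean = 6/2 ≈ 3.000
  cycle 1 → 0 → 1: weight = 6, length = 2, mean = 6/2 ≈ 3.000
Minimum mean = 3.000, attained e.g. along the cycle 0 → 1 → 0 with weight 6 and length 2. So λ(A) = 6/2 = 3.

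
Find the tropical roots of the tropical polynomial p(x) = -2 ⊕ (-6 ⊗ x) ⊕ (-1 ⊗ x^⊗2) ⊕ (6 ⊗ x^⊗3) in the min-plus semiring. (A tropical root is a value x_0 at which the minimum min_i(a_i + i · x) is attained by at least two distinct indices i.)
Roots: {-7, -5, 4}

Each tropical root is a break point of the lower envelope of the lines y = a_i + i · x (there are 4 lines, with slopes 0, 1, ..., 3). Only the lines that attain the minimum somewhere contribute to roots; other lines are dominated. Here the surviving (envelope) indices are i = 3, i = 2, i = 1, i = 0.
Intersections between consecutive envelope lines give the roots: for adjacent envelope indices i < j the intersection is x = (a_i − a_j) / (j − i). Reading off the sorted break points: {-7, -5, 4}.
Verification: at each break x_0, at least two indices attain the minimum of min_i(a_i + i · x_0).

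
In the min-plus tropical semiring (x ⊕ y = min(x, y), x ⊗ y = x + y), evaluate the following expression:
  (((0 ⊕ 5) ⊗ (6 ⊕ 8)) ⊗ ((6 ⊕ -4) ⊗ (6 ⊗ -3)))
(((0 ⊕ 5) ⊗ (6 ⊕ 8)) ⊗ ((6 ⊕ -4) ⊗ (6 ⊗ -3))) = 5

Expand innermost to outermost. Recall ⊕ takes the minimum of its arguments and ⊗ takes their sum. Working out the expression (((0 ⊕ 5) ⊗ (6 ⊕ 8)) ⊗ ((6 ⊕ -4) ⊗ (6 ⊗ -3))) gives 5.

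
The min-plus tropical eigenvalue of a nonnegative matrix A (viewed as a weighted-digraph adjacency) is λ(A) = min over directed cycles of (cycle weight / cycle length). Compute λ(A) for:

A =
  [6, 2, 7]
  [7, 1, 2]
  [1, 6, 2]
λ(A) = 1

Enumerate directed cycles and compute their means (weight / length). Sample:
  cycle 0 → 0: weight = 6, length = 1, mean = 6/1 ≈ 6.000
  cycle 1 → 1: weight = 1, length = 1, mean = 1/1 ≈ 1.000
  cycle 2 → 2: weight = 2, length = 1, mean = 2/1 ≈ 2.000
  cycle 0 → 1 → 0: weight = 9, length = 2, mean = 9/2 ≈ 4.500
  cycle 0 → 2 → 0: weight = 8, length = 2, mean = 8/2 ≈ 4.000
  cycle 1 → 0 → 1: weight = 9, length = 2, mean = 9/2 ≈ 4.500
Minimum mean = 1.000, attained e.g. along the cycle 1 → 1 with weight 1 and length 1. So λ(A) = 1/1 = 1.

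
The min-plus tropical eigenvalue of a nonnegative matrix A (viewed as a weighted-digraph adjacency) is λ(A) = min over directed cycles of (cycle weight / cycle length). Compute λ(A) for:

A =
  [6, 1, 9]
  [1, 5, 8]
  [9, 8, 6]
λ(A) = 1

Enumerate directed cycles and compute their means (weight / length). Sample:
  cycle 0 → 0: weight = 6, length = 1, mean = 6/1 ≈ 6.000
  cycle 1 → 1: weight = 5, length = 1, mean = 5/1 ≈ 5.000
  cycle 2 → 2: weight = 6, length = 1, mean = 6/1 ≈ 6.000
  cycle 0 → 1 → 0: weight = 2, length = 2, mean = 2/2 ≈ 1.000
  cycle 0 → 2 → 0: weight = 18, length = 2, mean = 18/2 ≈ 9.000
  cycle 1 → 0 → 1: weight = 2, length = 2, mean = 2/2 ≈ 1.000
Minimum mean = 1.000, attained e.g. along the cycle 0 → 1 → 0 with weight 2 and length 2. So λ(A) = 2/2 = 1.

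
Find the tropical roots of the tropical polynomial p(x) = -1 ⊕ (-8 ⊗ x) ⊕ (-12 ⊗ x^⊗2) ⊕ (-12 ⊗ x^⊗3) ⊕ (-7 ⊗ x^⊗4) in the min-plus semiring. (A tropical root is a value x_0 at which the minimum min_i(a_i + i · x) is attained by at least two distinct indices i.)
Roots: {-5, 0, 4, 7}

Each tropical root is a break point of the lower envelope of the lines y = a_i + i · x (there are 5 lines, with slopes 0, 1, ..., 4). Only the lines that attain the minimum somewhere contribute to roots; other lines are dominated. Here the surviving (envelope) indices are i = 4, i = 3, i = 2, i = 1, i = 0.
Intersections between consecutive envelope lines give the roots: for adjacent envelope indices i < j the intersection is x = (a_i − a_j) / (j − i). Reading off the sorted break points: {-5, 0, 4, 7}.
Verification: at each break x_0, at least two indices attain the minimum of min_i(a_i + i · x_0).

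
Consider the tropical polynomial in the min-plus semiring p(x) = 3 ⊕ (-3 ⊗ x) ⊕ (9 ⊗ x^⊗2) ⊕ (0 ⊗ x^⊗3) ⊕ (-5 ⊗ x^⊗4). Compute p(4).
p(4) = 1

A tropical monomial a ⊗ x^⊗i evaluates to a + i · x. Evaluating each term at x = 4:
  Term 0 contributes 3 + 0 · 4 = 3
  Term 1 contributes -3 + 1 · 4 = 1
  Term 2 contributes 9 + 2 · 4 = 17
  Term 3 contributes 0 + 3 · 4 = 12
  Term 4 contributes -5 + 4 · 4 = 11
p(4) = ⊕ of these = min[3, 1, 17, 12, 11] = 1.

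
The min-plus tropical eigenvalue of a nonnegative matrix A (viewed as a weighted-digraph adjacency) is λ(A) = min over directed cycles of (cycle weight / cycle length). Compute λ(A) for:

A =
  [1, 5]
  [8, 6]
λ(A) = 1

Enumerate directed cycles and compute their means (weight / length). Sample:
  cycle 0 → 0: weight = 1, length = 1, mean = 1/1 ≈ 1.000
  cycle 1 → 1: weight = 6, length = 1, mean = 6/1 ≈ 6.000
  cycle 0 → 1 → 0: weight = 13, length = 2, mean = 13/2 ≈ 6.500
  cycle 1 → 0 → 1: weight = 13, length = 2, mean = 13/2 ≈ 6.500
Minimum mean = 1.000, attained e.g. along the cycle 0 → 0 with weight 1 and length 1. So λ(A) = 1/1 = 1.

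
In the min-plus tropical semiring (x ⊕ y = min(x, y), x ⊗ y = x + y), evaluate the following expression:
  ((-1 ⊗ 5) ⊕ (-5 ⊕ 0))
((-1 ⊗ 5) ⊕ (-5 ⊕ 0)) = -5

Expand innermost to outermost. Recall ⊕ takes the minimum of its arguments and ⊗ takes their sum. Working out the expression ((-1 ⊗ 5) ⊕ (-5 ⊕ 0)) gives -5.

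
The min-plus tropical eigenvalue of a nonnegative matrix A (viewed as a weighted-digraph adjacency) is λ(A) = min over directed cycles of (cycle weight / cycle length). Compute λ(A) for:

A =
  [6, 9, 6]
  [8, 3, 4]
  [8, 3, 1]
λ(A) = 1

Enumerate directed cycles and compute their means (weight / length). Sample:
  cycle 0 → 0: weight = 6, length = 1, mean = 6/1 ≈ 6.000
  cycle 1 → 1: weight = 3, length = 1, mean = 3/1 ≈ 3.000
  cycle 2 → 2: weight = 1, length = 1, mean = 1/1 ≈ 1.000
  cycle 0 → 1 → 0: weight = 17, length = 2, mean = 17/2 ≈ 8.500
  cycle 0 → 2 → 0: weight = 14, length = 2, mean = 14/2 ≈ 7.000
  cycle 1 → 0 → 1: weight = 17, length = 2, mean = 17/2 ≈ 8.500
Minimum mean = 1.000, attained e.g. along the cycle 2 → 2 with weight 1 and length 1. So λ(A) = 1/1 = 1.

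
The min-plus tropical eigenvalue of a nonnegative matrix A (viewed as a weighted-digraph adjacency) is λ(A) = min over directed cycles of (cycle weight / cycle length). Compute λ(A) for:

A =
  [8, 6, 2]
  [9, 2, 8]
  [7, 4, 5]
λ(A) = 2

Enumerate directed cycles and compute their means (weight / length). Sample:
  cycle 0 → 0: weight = 8, length = 1, mean = 8/1 ≈ 8.000
  cycle 1 → 1: weight = 2, length = 1, mean = 2/1 ≈ 2.000
  cycle 2 → 2: weight = 5, length = 1, mean = 5/1 ≈ 5.000
  cycle 0 → 1 → 0: weight = 15, length = 2, mean = 15/2 ≈ 7.500
  cycle 0 → 2 → 0: weight = 9, length = 2, mean = 9/2 ≈ 4.500
  cycle 1 → 0 → 1: weight = 15, length = 2, mean = 15/2 ≈ 7.500
Minimum mean = 2.000, attained e.g. along the cycle 1 → 1 with weight 2 and length 1. So λ(A) = 2/1 = 2.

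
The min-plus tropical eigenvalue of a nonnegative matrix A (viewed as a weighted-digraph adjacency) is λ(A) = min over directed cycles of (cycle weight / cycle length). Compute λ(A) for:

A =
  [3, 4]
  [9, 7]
λ(A) = 3

Enumerate directed cycles and compute their means (weight / length). Sample:
  cycle 0 → 0: weight = 3, length = 1, mean = 3/1 ≈ 3.000
  cycle 1 → 1: weight = 7, length = 1, mean = 7/1 ≈ 7.000
  cycle 0 → 1 → 0: weight = 13, length = 2, mean = 13/2 ≈ 6.500
  cycle 1 → 0 → 1: weight = 13, length = 2, mean = 13/2 ≈ 6.500
Minimum mean = 3.000, attained e.g. along the cycle 0 → 0 with weight 3 and length 1. So λ(A) = 3/1 = 3.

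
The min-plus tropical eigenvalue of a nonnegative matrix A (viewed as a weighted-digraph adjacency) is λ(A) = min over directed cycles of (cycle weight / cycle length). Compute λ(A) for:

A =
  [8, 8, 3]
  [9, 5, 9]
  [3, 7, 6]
λ(A) = 3

Enumerate directed cycles and compute their means (weight / length). Sample:
  cycle 0 → 0: weight = 8, length = 1, mean = 8/1 ≈ 8.000
  cycle 1 → 1: weight = 5, length = 1, mean = 5/1 ≈ 5.000
  cycle 2 → 2: weight = 6, length = 1, mean = 6/1 ≈ 6.000
  cycle 0 → 1 → 0: weight = 17, length = 2, mean = 17/2 ≈ 8.500
  cycle 0 → 2 → 0: weight = 6, length = 2, mean = 6/2 ≈ 3.000
  cycle 1 → 0 → 1: weight = 17, length = 2, mean = 17/2 ≈ 8.500
Minimum mean = 3.000, attained e.g. along the cycle 0 → 2 → 0 with weight 6 and length 2. So λ(A) = 6/2 = 3.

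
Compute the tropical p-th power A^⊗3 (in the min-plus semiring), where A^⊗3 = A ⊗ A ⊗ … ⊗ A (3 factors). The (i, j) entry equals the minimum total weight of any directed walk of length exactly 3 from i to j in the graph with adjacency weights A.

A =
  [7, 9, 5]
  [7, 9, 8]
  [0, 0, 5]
A^⊗3 =
  [10, 10, 10]
  [12, 12, 13]
  [5, 5, 10]

Each entry (A^⊗3)_ij equals the minimum over all length-3 walks i = v_0 → v_1 → … → v_3 = j of Σ_t A[v_t][v_{t+1}]. For example, for (i, j) = (0, 2) we minimise over 9 possible intermediate vertex sequences; the minimum is 10, attained along the walk 0 → 2 → 0 → 2.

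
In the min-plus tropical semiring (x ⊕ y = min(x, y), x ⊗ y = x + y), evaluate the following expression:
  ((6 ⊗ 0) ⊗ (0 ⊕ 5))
((6 ⊗ 0) ⊗ (0 ⊕ 5)) = 6

Expand innermost to outermost. Recall ⊕ takes the minimum of its arguments and ⊗ takes their sum. Working out the expression ((6 ⊗ 0) ⊗ (0 ⊕ 5)) gives 6.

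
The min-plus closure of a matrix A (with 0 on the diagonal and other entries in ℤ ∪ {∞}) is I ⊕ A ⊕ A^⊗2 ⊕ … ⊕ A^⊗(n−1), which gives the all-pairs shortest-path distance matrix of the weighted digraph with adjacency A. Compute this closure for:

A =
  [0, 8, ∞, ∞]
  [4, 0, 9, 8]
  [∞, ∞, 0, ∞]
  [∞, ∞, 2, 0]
Closure =
  [0, 8, 17, 16]
  [4, 0, 9, 8]
  [∞, ∞, 0, ∞]
  [∞, ∞, 2, 0]

This is the Floyd-Warshall all-pairs shortest-path computation. For each intermediate vertex k = 0, 1, …, 3, update dist[i][j] ← min(dist[i][j], dist[i][k] + dist[k][j]). The final matrix gives, for each (i, j), the minimum total weight of any directed path from i to j (possibly empty when i = j).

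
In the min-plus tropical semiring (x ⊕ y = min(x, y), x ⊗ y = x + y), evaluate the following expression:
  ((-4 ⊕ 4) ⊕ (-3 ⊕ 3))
((-4 ⊕ 4) ⊕ (-3 ⊕ 3)) = -4

Expand innermost to outermost. Recall ⊕ takes the minimum of its arguments and ⊗ takes their sum. Working out the expression ((-4 ⊕ 4) ⊕ (-3 ⊕ 3)) gives -4.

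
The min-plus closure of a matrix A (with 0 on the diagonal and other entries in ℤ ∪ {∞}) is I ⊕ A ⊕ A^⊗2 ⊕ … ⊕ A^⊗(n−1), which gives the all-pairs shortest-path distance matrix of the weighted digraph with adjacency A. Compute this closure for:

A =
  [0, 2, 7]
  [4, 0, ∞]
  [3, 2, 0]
Closure =
  [0, 2, 7]
  [4, 0, 11]
  [3, 2, 0]

This is the Floyd-Warshall all-pairs shortest-path computation. For each intermediate vertex k = 0, 1, …, 2, update dist[i][j] ← min(dist[i][j], dist[i][k] + dist[k][j]). The final matrix gives, for each (i, j), the minimum total weight of any directed path from i to j (possibly empty when i = j).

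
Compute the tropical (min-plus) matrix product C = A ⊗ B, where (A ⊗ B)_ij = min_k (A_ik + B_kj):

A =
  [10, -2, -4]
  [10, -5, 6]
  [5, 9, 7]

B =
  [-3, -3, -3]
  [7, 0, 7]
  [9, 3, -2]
A ⊗ B =
  [5, -2, -6]
  [2, -5, 2]
  [2, 2, 2]

Apply the min-plus product entry-by-entry:
  C[0][0] = min over k of (A[0][0] + B[0][0] = 10 + -3 = 7, A[0][1] + B[1][0] = -2 + 7 = 5, A[0][2] + B[2][0] = -4 + 9 = 5) = 5 (attained at k = 1)
  C[0][1] = min over k of (A[0][0] + B[0][1] = 10 + -3 = 7, A[0][1] + B[1][1] = -2 + 0 = -2, A[0][2] + B[2][1] = -4 + 3 = -1) = -2 (attained at k = 1)
  C[0][2] = min over k of (A[0][0] + B[0][2] = 10 + -3 = 7, A[0][1] + B[1][2] = -2 + 7 = 5, A[0][2] + B[2][2] = -4 + -2 = -6) = -6 (attained at k = 2)
  C[1][0] = min over k of (A[1][0] + B[0][0] = 10 + -3 = 7, A[1][1] + B[1][0] = -5 + 7 = 2, A[1][2] + B[2][0] = 6 + 9 = 15) = 2 (attained at k = 1)
  C[1][1] = min over k of (A[1][0] + B[0][1] = 10 + -3 = 7, A[1][1] + B[1][1] = -5 + 0 = -5, A[1][2] + B[2][1] = 6 + 3 = 9) = -5 (attained at k = 1)
  C[1][2] = min over k of (A[1][0] + B[0][2] = 10 + -3 = 7, A[1][1] + B[1][2] = -5 + 7 = 2, A[1][2] + B[2][2] = 6 + -2 = 4) = 2 (attained at k = 1)
  C[2][0] = min over k of (A[2][0] + B[0][0] = 5 + -3 = 2, A[2][1] + B[1][0] = 9 + 7 = 16, A[2][2] + B[2][0] = 7 + 9 = 16) = 2 (attained at k = 0)
  C[2][1] = min over k of (A[2][0] + B[0][1] = 5 + -3 = 2, A[2][1] + B[1][1] = 9 + 0 = 9, A[2][2] + B[2][1] = 7 + 3 = 10) = 2 (attained at k = 0)
  C[2][2] = min over k of (A[2][0] + B[0][2] = 5 + -3 = 2, A[2][1] + B[1][2] = 9 + 7 = 16, A[2][2] + B[2][2] = 7 + -2 = 5) = 2 (attained at k = 0)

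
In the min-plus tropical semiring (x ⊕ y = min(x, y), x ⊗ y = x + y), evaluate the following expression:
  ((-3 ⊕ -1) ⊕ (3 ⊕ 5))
((-3 ⊕ -1) ⊕ (3 ⊕ 5)) = -3

Expand innermost to outermost. Recall ⊕ takes the minimum of its arguments and ⊗ takes their sum. Working out the expression ((-3 ⊕ -1) ⊕ (3 ⊕ 5)) gives -3.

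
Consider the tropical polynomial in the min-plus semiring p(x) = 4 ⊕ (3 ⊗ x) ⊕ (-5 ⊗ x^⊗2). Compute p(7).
p(7) = 4

A tropical monomial a ⊗ x^⊗i evaluates to a + i · x. Evaluating each term at x = 7:
  Term 0 contributes 4 + 0 · 7 = 4
  Term 1 contributes 3 + 1 · 7 = 10
  Term 2 contributes -5 + 2 · 7 = 9
p(7) = ⊕ of these = min[4, 10, 9] = 4.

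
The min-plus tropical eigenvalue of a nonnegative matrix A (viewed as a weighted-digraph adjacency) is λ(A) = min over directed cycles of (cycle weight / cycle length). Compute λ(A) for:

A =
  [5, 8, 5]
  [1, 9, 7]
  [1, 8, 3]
λ(A) = 3

Enumerate directed cycles and compute their means (weight / length). Sample:
  cycle 0 → 0: weight = 5, length = 1, mean = 5/1 ≈ 5.000
  cycle 1 → 1: weight = 9, length = 1, mean = 9/1 ≈ 9.000
  cycle 2 → 2: weight = 3, length = 1, mean = 3/1 ≈ 3.000
  cycle 0 → 1 → 0: weight = 9, length = 2, mean = 9/2 ≈ 4.500
  cycle 0 → 2 → 0: weight = 6, length = 2, mean = 6/2 ≈ 3.000
  cycle 1 → 0 → 1: weight = 9, length = 2, mean = 9/2 ≈ 4.500
Minimum mean = 3.000, attained e.g. along the cycle 2 → 2 with weight 3 and length 1. So λ(A) = 3/1 = 3.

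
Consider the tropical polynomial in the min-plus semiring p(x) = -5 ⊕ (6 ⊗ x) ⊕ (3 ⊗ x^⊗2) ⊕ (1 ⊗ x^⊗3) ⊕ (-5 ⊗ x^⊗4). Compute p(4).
p(4) = -5

A tropical monomial a ⊗ x^⊗i evaluates to a + i · x. Evaluating each term at x = 4:
  Term 0 contributes -5 + 0 · 4 = -5
  Term 1 contributes 6 + 1 · 4 = 10
  Term 2 contributes 3 + 2 · 4 = 11
  Term 3 contributes 1 + 3 · 4 = 13
  Term 4 contributes -5 + 4 · 4 = 11
p(4) = ⊕ of these = min[-5, 10, 11, 13, 11] = -5.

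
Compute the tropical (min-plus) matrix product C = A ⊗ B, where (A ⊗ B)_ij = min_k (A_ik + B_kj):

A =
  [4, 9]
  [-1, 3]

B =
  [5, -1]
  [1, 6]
A ⊗ B =
  [9, 3]
  [4, -2]

Apply the min-plus product entry-by-entry:
  C[0][0] = min over k of (A[0][0] + B[0][0] = 4 + 5 = 9, A[0][1] + B[1][0] = 9 + 1 = 10) = 9 (attained at k = 0)
  C[0][1] = min over k of (A[0][0] + B[0][1] = 4 + -1 = 3, A[0][1] + B[1][1] = 9 + 6 = 15) = 3 (attained at k = 0)
  C[1][0] = min over k of (A[1][0] + B[0][0] = -1 + 5 = 4, A[1][1] + B[1][0] = 3 + 1 = 4) = 4 (attained at k = 0)
  C[1][1] = min over k of (A[1][0] + B[0][1] = -1 + -1 = -2, A[1][1] + B[1][1] = 3 + 6 = 9) = -2 (attained at k = 0)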